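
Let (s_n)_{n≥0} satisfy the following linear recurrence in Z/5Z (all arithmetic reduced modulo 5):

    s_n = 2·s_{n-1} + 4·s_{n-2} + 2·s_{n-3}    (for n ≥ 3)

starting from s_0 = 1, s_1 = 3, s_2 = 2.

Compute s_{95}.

4

s_3 = 2·2 + 4·3 + 2·1 = 3
s_4 = 2·3 + 4·2 + 2·3 = 0
s_5 = 2·0 + 4·3 + 2·2 = 1
s_6 = 2·1 + 4·0 + 2·3 = 3
s_7 = 2·3 + 4·1 + 2·0 = 0
s_8 = 2·0 + 4·3 + 2·1 = 4
s_9 = 2·4 + 4·0 + 2·3 = 4
s_10 = 2·4 + 4·4 + 2·0 = 4
s_11 = 2·4 + 4·4 + 2·4 = 2
s_12 = 2·2 + 4·4 + 2·4 = 3
s_13 = 2·3 + 4·2 + 2·4 = 2
s_14 = 2·2 + 4·3 + 2·2 = 0
s_15 = 2·0 + 4·2 + 2·3 = 4
s_16 = 2·4 + 4·0 + 2·2 = 2
s_17 = 2·2 + 4·4 + 2·0 = 0
s_18 = 2·0 + 4·2 + 2·4 = 1
s_19 = 2·1 + 4·0 + 2·2 = 1
s_20 = 2·1 + 4·1 + 2·0 = 1
s_21 = 2·1 + 4·1 + 2·1 = 3
s_22 = 2·3 + 4·1 + 2·1 = 2
(s_20, s_21, s_22) = (1, 3, 2) = (s_0, s_1, s_2), so the sequence has period 20.
95 ≡ 15 (mod 20), hence s_95 = s_15 = 4.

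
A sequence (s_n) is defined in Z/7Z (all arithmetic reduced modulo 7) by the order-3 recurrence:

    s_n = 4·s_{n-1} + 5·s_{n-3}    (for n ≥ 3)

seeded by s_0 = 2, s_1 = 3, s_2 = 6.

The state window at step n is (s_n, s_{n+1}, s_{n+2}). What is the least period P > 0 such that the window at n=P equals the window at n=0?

24

n=0: window = (2, 3, 6)
n=1: window = (3, 6, 6)
n=2: window = (6, 6, 4)
n=3: window = (6, 4, 4)
n=4: window = (4, 4, 4)
n=5: window = (4, 4, 1)
n=6: window = (4, 1, 3)
n=7: window = (1, 3, 4)
n=8: window = (3, 4, 0)
n=9: window = (4, 0, 1)
n=10: window = (0, 1, 3)
n=11: window = (1, 3, 5)
n=12: window = (3, 5, 4)
n=13: window = (5, 4, 3)
n=14: window = (4, 3, 2)
n=15: window = (3, 2, 0)
n=16: window = (2, 0, 1)
n=17: window = (0, 1, 0)
n=18: window = (1, 0, 0)
n=19: window = (0, 0, 5)
n=20: window = (0, 5, 6)
n=21: window = (5, 6, 3)
n=22: window = (6, 3, 2)
n=23: window = (3, 2, 3)
n=24: window = (2, 3, 6)
window at n=24 equals window at n=0 → period = 24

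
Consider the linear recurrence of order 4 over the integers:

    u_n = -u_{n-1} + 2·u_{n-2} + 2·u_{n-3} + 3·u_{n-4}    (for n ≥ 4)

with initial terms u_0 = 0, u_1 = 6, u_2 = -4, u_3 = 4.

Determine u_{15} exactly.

10516

u_4 = -1·4 + 2·-4 + 2·6 + 3·0 = 0
u_5 = -1·0 + 2·4 + 2·-4 + 3·6 = 18
u_6 = -1·18 + 2·0 + 2·4 + 3·-4 = -22
u_7 = -1·-22 + 2·18 + 2·0 + 3·4 = 70
u_8 = -1·70 + 2·-22 + 2·18 + 3·0 = -78
u_9 = -1·-78 + 2·70 + 2·-22 + 3·18 = 228
u_10 = -1·228 + 2·-78 + 2·70 + 3·-22 = -310
u_11 = -1·-310 + 2·228 + 2·-78 + 3·70 = 820
u_12 = -1·820 + 2·-310 + 2·228 + 3·-78 = -1218
u_13 = -1·-1218 + 2·820 + 2·-310 + 3·228 = 2922
u_14 = -1·2922 + 2·-1218 + 2·820 + 3·-310 = -4648
u_15 = -1·-4648 + 2·2922 + 2·-1218 + 3·820 = 10516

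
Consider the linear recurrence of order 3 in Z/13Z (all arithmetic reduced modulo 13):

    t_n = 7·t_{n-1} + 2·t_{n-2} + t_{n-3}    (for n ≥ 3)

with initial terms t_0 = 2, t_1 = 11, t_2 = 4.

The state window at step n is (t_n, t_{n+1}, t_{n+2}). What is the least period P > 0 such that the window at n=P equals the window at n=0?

21

n=0: window = (2, 11, 4)
n=1: window = (11, 4, 0)
n=2: window = (4, 0, 6)
n=3: window = (0, 6, 7)
n=4: window = (6, 7, 9)
n=5: window = (7, 9, 5)
n=6: window = (9, 5, 8)
n=7: window = (5, 8, 10)
n=8: window = (8, 10, 0)
n=9: window = (10, 0, 2)
n=10: window = (0, 2, 11)
n=11: window = (2, 11, 3)
n=12: window = (11, 3, 6)
n=13: window = (3, 6, 7)
n=14: window = (6, 7, 12)
n=15: window = (7, 12, 0)
n=16: window = (12, 0, 5)
n=17: window = (0, 5, 8)
n=18: window = (5, 8, 1)
n=19: window = (8, 1, 2)
n=20: window = (1, 2, 11)
n=21: window = (2, 11, 4)
window at n=21 equals window at n=0 → period = 21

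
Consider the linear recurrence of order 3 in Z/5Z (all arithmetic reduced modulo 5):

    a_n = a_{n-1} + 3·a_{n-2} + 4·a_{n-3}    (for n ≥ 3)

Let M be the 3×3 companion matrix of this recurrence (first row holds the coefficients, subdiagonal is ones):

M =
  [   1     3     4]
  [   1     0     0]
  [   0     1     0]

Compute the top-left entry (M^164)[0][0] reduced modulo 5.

2

(M^164)[0][0] is the top entry after applying M 164 times to the unit state (1, 0, 0). Equivalently it is h_{166} for the auxiliary sequence (h_n) obeying the same recurrence with h_2 = 1 and h_i = 0 for 0 ≤ i < 2:
h_3 = 1·1 + 3·0 + 4·0 = 1
h_4 = 1·1 + 3·1 + 4·0 = 4
h_5 = 1·4 + 3·1 + 4·1 = 1
h_6 = 1·1 + 3·4 + 4·1 = 2
h_7 = 1·2 + 3·1 + 4·4 = 1
h_8 = 1·1 + 3·2 + 4·1 = 1
h_9 = 1·1 + 3·1 + 4·2 = 2
h_10 = 1·2 + 3·1 + 4·1 = 4
h_11 = 1·4 + 3·2 + 4·1 = 4
h_12 = 1·4 + 3·4 + 4·2 = 4
h_13 = 1·4 + 3·4 + 4·4 = 2
h_14 = 1·2 + 3·4 + 4·4 = 0
h_15 = 1·0 + 3·2 + 4·4 = 2
h_16 = 1·2 + 3·0 + 4·2 = 0
h_17 = 1·0 + 3·2 + 4·0 = 1
h_18 = 1·1 + 3·0 + 4·2 = 4
h_19 = 1·4 + 3·1 + 4·0 = 2
h_20 = 1·2 + 3·4 + 4·1 = 3
h_21 = 1·3 + 3·2 + 4·4 = 0
h_22 = 1·0 + 3·3 + 4·2 = 2
h_23 = 1·2 + 3·0 + 4·3 = 4
h_24 = 1·4 + 3·2 + 4·0 = 0
h_25 = 1·0 + 3·4 + 4·2 = 0
h_26 = 1·0 + 3·0 + 4·4 = 1
(h_24, h_25, h_26) = (0, 0, 1) = (h_0, h_1, h_2), so the sequence has period 24.
166 ≡ 22 (mod 24), hence h_166 = h_22 = 2.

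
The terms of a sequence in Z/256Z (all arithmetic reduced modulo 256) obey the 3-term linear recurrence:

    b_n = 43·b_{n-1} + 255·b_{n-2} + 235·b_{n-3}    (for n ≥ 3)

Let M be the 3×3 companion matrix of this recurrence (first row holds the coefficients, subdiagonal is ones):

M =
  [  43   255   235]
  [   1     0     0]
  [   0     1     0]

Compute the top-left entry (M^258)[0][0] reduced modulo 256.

(M^258)[0][0] is the top entry after applying M 258 times to the unit state (1, 0, 0). Equivalently it is h_{260} for the auxiliary sequence (h_n) obeying the same recurrence with h_2 = 1 and h_i = 0 for 0 ≤ i < 2:
h_3 = 43·1 + 255·0 + 235·0 = 43
h_4 = 43·43 + 255·1 + 235·0 = 56
h_5 = 43·56 + 255·43 + 235·1 = 40
h_6 = 43·40 + 255·56 + 235·43 = 249
h_7 = 43·249 + 255·40 + 235·56 = 19
h_8 = 43·19 + 255·249 + 235·40 = 240
Continuing the recurrence:
  h_9 = 208;  h_10 = 113;  h_11 = 123;  h_12 = 40;  h_13 = 248;  h_14 = 105
  h_15 = 99;  h_16 = 224;  h_17 = 160;  h_18 = 225;  h_19 = 203;  h_20 = 24
  h_21 = 200;  h_22 = 217;  h_23 = 179;  h_24 = 208;  h_25 = 112;  h_26 = 81
  h_27 = 27;  h_28 = 8;  h_29 = 152;  h_30 = 73;  h_31 = 3;  h_32 = 192
  h_33 = 64;  h_34 = 193;  h_35 = 107;  h_36 = 248;  h_37 = 104;  h_38 = 185
  h_39 = 83;  h_40 = 176;  h_41 = 16;  h_42 = 49;  h_43 = 187;  h_44 = 232
  h_45 = 56;  h_46 = 41;  h_47 = 163;  h_48 = 160;  h_49 = 224;  h_50 = 161
  h_51 = 11;  h_52 = 216;  h_53 = 8;  h_54 = 153;  h_55 = 243;  h_56 = 144
  h_57 = 176;  h_58 = 17;  h_59 = 91;  h_60 = 200;  h_61 = 216;  h_62 = 9
  h_63 = 67;  h_64 = 128;  h_65 = 128;  h_66 = 129;  h_67 = 171;  h_68 = 184
  h_69 = 168;  h_70 = 121;  h_71 = 147;  h_72 = 112;  h_73 = 80;  h_74 = 241
  h_75 = 251;  h_76 = 168;  h_77 = 120;  h_78 = 233;  h_79 = 227;  h_80 = 96
  h_81 = 32;  h_82 = 97;  h_83 = 75;  h_84 = 152;  h_85 = 72;  h_86 = 89
  h_87 = 51;  h_88 = 80;  h_89 = 240;  h_90 = 209;  h_91 = 155;  h_92 = 136
  h_93 = 24;  h_94 = 201;  h_95 = 131;  h_96 = 64;  h_97 = 192;  h_98 = 65
  h_99 = 235;  h_100 = 120;  h_101 = 232;  h_102 = 57;  h_103 = 211;  h_104 = 48
  h_105 = 144;  h_106 = 177;  h_107 = 59;  h_108 = 104;  h_109 = 184;  h_110 = 169
  h_111 = 35;  h_112 = 32;  h_113 = 96;  h_114 = 33;  h_115 = 139;  h_116 = 88
  h_117 = 136;  h_118 = 25;  h_119 = 115;  h_120 = 16;  h_121 = 48;  h_122 = 145
  h_123 = 219;  h_124 = 72;  h_125 = 88;  h_126 = 137;  h_127 = 195;  h_128 = 0
  h_129 = 0;  h_130 = 1;  h_131 = 43;  h_132 = 56;  h_133 = 40;  h_134 = 249
  h_135 = 19;  h_136 = 240;  h_137 = 208;  h_138 = 113;  h_139 = 123;  h_140 = 40
  h_141 = 248;  h_142 = 105;  h_143 = 99;  h_144 = 224;  h_145 = 160;  h_146 = 225
  h_147 = 203;  h_148 = 24;  h_149 = 200;  h_150 = 217;  h_151 = 179;  h_152 = 208
  h_153 = 112;  h_154 = 81;  h_155 = 27;  h_156 = 8;  h_157 = 152;  h_158 = 73
  h_159 = 3;  h_160 = 192;  h_161 = 64;  h_162 = 193;  h_163 = 107;  h_164 = 248
  h_165 = 104;  h_166 = 185;  h_167 = 83;  h_168 = 176;  h_169 = 16;  h_170 = 49
  h_171 = 187;  h_172 = 232;  h_173 = 56;  h_174 = 41;  h_175 = 163;  h_176 = 160
  h_177 = 224;  h_178 = 161;  h_179 = 11;  h_180 = 216;  h_181 = 8;  h_182 = 153
  h_183 = 243;  h_184 = 144;  h_185 = 176;  h_186 = 17;  h_187 = 91;  h_188 = 200
  h_189 = 216;  h_190 = 9;  h_191 = 67;  h_192 = 128;  h_193 = 128;  h_194 = 129
  h_195 = 171;  h_196 = 184;  h_197 = 168;  h_198 = 121;  h_199 = 147;  h_200 = 112
  h_201 = 80;  h_202 = 241;  h_203 = 251;  h_204 = 168;  h_205 = 120;  h_206 = 233
  h_207 = 227;  h_208 = 96;  h_209 = 32;  h_210 = 97;  h_211 = 75;  h_212 = 152
  h_213 = 72;  h_214 = 89;  h_215 = 51;  h_216 = 80;  h_217 = 240;  h_218 = 209
  h_219 = 155;  h_220 = 136;  h_221 = 24;  h_222 = 201;  h_223 = 131;  h_224 = 64
  h_225 = 192;  h_226 = 65;  h_227 = 235;  h_228 = 120;  h_229 = 232;  h_230 = 57
  h_231 = 211;  h_232 = 48;  h_233 = 144;  h_234 = 177;  h_235 = 59;  h_236 = 104
  h_237 = 184;  h_238 = 169;  h_239 = 35;  h_240 = 32;  h_241 = 96;  h_242 = 33
  h_243 = 139;  h_244 = 88;  h_245 = 136;  h_246 = 25;  h_247 = 115;  h_248 = 16
  h_249 = 48;  h_250 = 145;  h_251 = 219;  h_252 = 72;  h_253 = 88;  h_254 = 137
  h_255 = 195;  h_256 = 0;  h_257 = 0;  h_258 = 1
h_259 = 43·1 + 255·0 + 235·0 = 43
h_260 = 43·43 + 255·1 + 235·0 = 56

56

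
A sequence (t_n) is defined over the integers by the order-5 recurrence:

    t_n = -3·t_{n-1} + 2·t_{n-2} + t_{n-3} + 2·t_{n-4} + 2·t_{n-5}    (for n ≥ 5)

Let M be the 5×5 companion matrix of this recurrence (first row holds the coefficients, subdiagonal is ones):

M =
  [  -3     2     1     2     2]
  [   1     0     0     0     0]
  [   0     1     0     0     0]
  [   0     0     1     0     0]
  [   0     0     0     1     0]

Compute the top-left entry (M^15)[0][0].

-138610895

(M^15)[0][0] is the top entry after applying M 15 times to the unit state (1, 0, 0, 0, 0). Equivalently it is h_{19} for the auxiliary sequence (h_n) obeying the same recurrence with h_4 = 1 and h_i = 0 for 0 ≤ i < 4:
h_5 = -3·1 + 2·0 + 1·0 + 2·0 + 2·0 = -3
h_6 = -3·-3 + 2·1 + 1·0 + 2·0 + 2·0 = 11
h_7 = -3·11 + 2·-3 + 1·1 + 2·0 + 2·0 = -38
h_8 = -3·-38 + 2·11 + 1·-3 + 2·1 + 2·0 = 135
h_9 = -3·135 + 2·-38 + 1·11 + 2·-3 + 2·1 = -474
h_10 = -3·-474 + 2·135 + 1·-38 + 2·11 + 2·-3 = 1670
h_11 = -3·1670 + 2·-474 + 1·135 + 2·-38 + 2·11 = -5877
h_12 = -3·-5877 + 2·1670 + 1·-474 + 2·135 + 2·-38 = 20691
h_13 = -3·20691 + 2·-5877 + 1·1670 + 2·-474 + 2·135 = -72835
h_14 = -3·-72835 + 2·20691 + 1·-5877 + 2·1670 + 2·-474 = 256402
h_15 = -3·256402 + 2·-72835 + 1·20691 + 2·-5877 + 2·1670 = -902599
h_16 = -3·-902599 + 2·256402 + 1·-72835 + 2·20691 + 2·-5877 = 3177394
h_17 = -3·3177394 + 2·-902599 + 1·256402 + 2·-72835 + 2·20691 = -11185266
h_18 = -3·-11185266 + 2·3177394 + 1·-902599 + 2·256402 + 2·-72835 = 39375121
h_19 = -3·39375121 + 2·-11185266 + 1·3177394 + 2·-902599 + 2·256402 = -138610895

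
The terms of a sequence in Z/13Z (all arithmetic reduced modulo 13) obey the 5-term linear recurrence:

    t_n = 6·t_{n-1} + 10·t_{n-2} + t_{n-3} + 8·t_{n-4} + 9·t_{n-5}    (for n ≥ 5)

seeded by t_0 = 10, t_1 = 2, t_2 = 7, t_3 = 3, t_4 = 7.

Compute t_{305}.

t_5 = 6·7 + 10·3 + 1·7 + 8·2 + 9·10 = 3
t_6 = 6·3 + 10·7 + 1·3 + 8·7 + 9·2 = 9
t_7 = 6·9 + 10·3 + 1·7 + 8·3 + 9·7 = 9
t_8 = 6·9 + 10·9 + 1·3 + 8·7 + 9·3 = 9
t_9 = 6·9 + 10·9 + 1·9 + 8·3 + 9·7 = 6
t_10 = 6·6 + 10·9 + 1·9 + 8·9 + 9·3 = 0
Continuing the recurrence:
  t_11 = 1;  t_12 = 9;  t_13 = 11;  t_14 = 3;  t_15 = 2;  t_16 = 4
  t_17 = 8;  t_18 = 5;  t_19 = 1;  t_20 = 10;  t_21 = 6;  t_22 = 2
  t_23 = 5;  t_24 = 2;  t_25 = 7;  t_26 = 7;  t_27 = 3;  t_28 = 0
  t_29 = 7;  t_30 = 8;  t_31 = 10;  t_32 = 5;  t_33 = 12;  t_34 = 12
  t_35 = 11;  t_36 = 3;  t_37 = 8;  t_38 = 7;  t_39 = 9;  t_40 = 8
  t_41 = 2;  t_42 = 8;  t_43 = 3;  t_44 = 11;  t_45 = 10;  t_46 = 8
  t_47 = 8;  t_48 = 6;  t_49 = 4;  t_50 = 12;  t_51 = 7;  t_52 = 0
  t_53 = 12;  t_54 = 3;  t_55 = 3;  t_56 = 6;  t_57 = 9;  t_58 = 2
  t_59 = 3;  t_60 = 5;  t_61 = 6;  t_62 = 4;  t_63 = 1;  t_64 = 2
  t_65 = 2;  t_66 = 2;  t_67 = 0;  t_68 = 8;  t_69 = 6;  t_70 = 7
  t_71 = 11;  t_72 = 11;  t_73 = 4;  t_74 = 8;  t_75 = 3;  t_76 = 3
  t_77 = 5;  t_78 = 7;  t_79 = 9;  t_80 = 11;  t_81 = 9;  t_82 = 1
  t_83 = 8;  t_84 = 2;  t_85 = 4;  t_86 = 11;  t_87 = 12;  t_88 = 1
  t_89 = 5;  t_90 = 7;  t_91 = 2;  t_92 = 8;  t_93 = 7;  t_94 = 4
  t_95 = 12;  t_96 = 6;  t_97 = 2;  t_98 = 10;  t_99 = 10;  t_100 = 6
  t_101 = 8;  t_102 = 8;  t_103 = 5;  t_104 = 9;  t_105 = 9;  t_106 = 12
  t_107 = 10;  t_108 = 7;  t_109 = 8;  t_110 = 6;  t_111 = 12;  t_112 = 0
  t_113 = 6;  t_114 = 12;  t_115 = 9;  t_116 = 2;  t_117 = 6;  t_118 = 7
  t_119 = 11;  t_120 = 5;  t_121 = 5;  t_122 = 6;  t_123 = 8;  t_124 = 5
  t_125 = 6;  t_126 = 5;  t_127 = 5;  t_128 = 3;  t_129 = 10;  t_130 = 7
  t_131 = 9;  t_132 = 8;  t_133 = 5;  t_134 = 5;  t_135 = 2;  t_136 = 4
  t_137 = 5;  t_138 = 1;  t_139 = 4;  t_140 = 11;  t_141 = 1;  t_142 = 4
  t_143 = 8;  t_144 = 5;  t_145 = 0;  t_146 = 8;  t_147 = 10;  t_148 = 5
  t_149 = 1;  t_150 = 0;  t_151 = 11;  t_152 = 2;  t_153 = 6;  t_154 = 11
  t_155 = 8;  t_156 = 6;  t_157 = 11;  t_158 = 3;  t_159 = 11;  t_160 = 6
  t_161 = 5;  t_162 = 3;  t_163 = 7;  t_164 = 3;  t_165 = 3;  t_166 = 7
  t_167 = 2;  t_168 = 3;  t_169 = 5;  t_170 = 2;  t_171 = 1;  t_172 = 8
  t_173 = 10;  t_174 = 7;  t_175 = 7;  t_176 = 0;  t_177 = 8;  t_178 = 6
  t_179 = 1;  t_180 = 7;  t_181 = 5;  t_182 = 0;  t_183 = 2;  t_184 = 4
  t_185 = 4;  t_186 = 7;  t_187 = 11;  t_188 = 8;  t_189 = 12;  t_190 = 8
  t_191 = 2;  t_192 = 7;  t_193 = 4;  t_194 = 8;  t_195 = 1;  t_196 = 8
  t_197 = 5;  t_198 = 3;  t_199 = 0;  t_200 = 4;  t_201 = 9;  t_202 = 7
  t_203 = 7;  t_204 = 10;  t_205 = 11;  t_206 = 11;  t_207 = 6;  t_208 = 1
  t_209 = 8;  t_210 = 4;  t_211 = 5;  t_212 = 10;  t_213 = 5;  t_214 = 5
  t_215 = 10;  t_216 = 6;  t_217 = 11;  t_218 = 0;  t_219 = 7;  t_220 = 9
  t_221 = 6;  t_222 = 11;  t_223 = 9;  t_224 = 6;  t_225 = 6;  t_226 = 0
  t_227 = 3;  t_228 = 10;  t_229 = 10;  t_230 = 9;  t_231 = 6;  t_232 = 9
  t_233 = 7;  t_234 = 1;  t_235 = 6;  t_236 = 10;  t_237 = 11;  t_238 = 9
  t_239 = 10;  t_240 = 9;  t_241 = 3;  t_242 = 3;  t_243 = 10;  t_244 = 8
  t_245 = 9;  t_246 = 0;  t_247 = 10;  t_248 = 2;  t_249 = 9;  t_250 = 9
  t_251 = 5;  t_252 = 1;  t_253 = 12;  t_254 = 6;  t_255 = 5;  t_256 = 12
  t_257 = 12;  t_258 = 2;  t_259 = 4;  t_260 = 2;  t_261 = 11;  t_262 = 6
  t_263 = 3;  t_264 = 11;  t_265 = 0;  t_266 = 0;  t_267 = 11;  t_268 = 12
  t_269 = 8;  t_270 = 10;  t_271 = 6;  t_272 = 1;  t_273 = 1;  t_274 = 5
  t_275 = 10;  t_276 = 4;  t_277 = 3;  t_278 = 0;  t_279 = 3;  t_280 = 0
  t_281 = 12;  t_282 = 11;  t_283 = 2;  t_284 = 5;  t_285 = 1;  t_286 = 7
  t_287 = 3;  t_288 = 4;  t_289 = 10;  t_290 = 12;  t_291 = 3;  t_292 = 12
  t_293 = 9;  t_294 = 12;  t_295 = 7;  t_296 = 8;  t_297 = 11;  t_298 = 5
  t_299 = 0;  t_300 = 6;  t_301 = 6;  t_302 = 1;  t_303 = 0
t_304 = 6·0 + 10·1 + 1·6 + 8·6 + 9·0 = 12
t_305 = 6·12 + 10·0 + 1·1 + 8·6 + 9·6 = 6

6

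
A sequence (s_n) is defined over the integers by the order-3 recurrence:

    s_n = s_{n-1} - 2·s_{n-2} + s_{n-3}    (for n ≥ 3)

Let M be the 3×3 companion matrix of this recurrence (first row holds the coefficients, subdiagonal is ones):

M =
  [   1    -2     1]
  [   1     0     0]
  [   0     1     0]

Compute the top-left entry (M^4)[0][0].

1

(M^4)[0][0] is the top entry after applying M 4 times to the unit state (1, 0, 0). Equivalently it is h_{6} for the auxiliary sequence (h_n) obeying the same recurrence with h_2 = 1 and h_i = 0 for 0 ≤ i < 2:
h_3 = 1·1 + -2·0 + 1·0 = 1
h_4 = 1·1 + -2·1 + 1·0 = -1
h_5 = 1·-1 + -2·1 + 1·1 = -2
h_6 = 1·-2 + -2·-1 + 1·1 = 1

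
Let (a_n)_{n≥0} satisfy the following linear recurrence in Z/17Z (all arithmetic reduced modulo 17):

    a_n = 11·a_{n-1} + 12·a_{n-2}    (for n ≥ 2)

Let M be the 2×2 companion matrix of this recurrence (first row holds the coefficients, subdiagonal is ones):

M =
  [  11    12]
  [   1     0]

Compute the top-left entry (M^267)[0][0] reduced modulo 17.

12

(M^267)[0][0] is the top entry after applying M 267 times to the unit state (1, 0). Equivalently it is h_{268} for the auxiliary sequence (h_n) obeying the same recurrence with h_1 = 1 and h_i = 0 for 0 ≤ i < 1:
h_2 = 11·1 + 12·0 = 11
h_3 = 11·11 + 12·1 = 14
h_4 = 11·14 + 12·11 = 14
h_5 = 11·14 + 12·14 = 16
h_6 = 11·16 + 12·14 = 4
h_7 = 11·4 + 12·16 = 15
h_8 = 11·15 + 12·4 = 9
h_9 = 11·9 + 12·15 = 7
h_10 = 11·7 + 12·9 = 15
h_11 = 11·15 + 12·7 = 11
h_12 = 11·11 + 12·15 = 12
h_13 = 11·12 + 12·11 = 9
h_14 = 11·9 + 12·12 = 5
h_15 = 11·5 + 12·9 = 10
h_16 = 11·10 + 12·5 = 0
h_17 = 11·0 + 12·10 = 1
(h_16, h_17) = (0, 1) = (h_0, h_1), so the sequence has period 16.
268 ≡ 12 (mod 16), hence h_268 = h_12 = 12.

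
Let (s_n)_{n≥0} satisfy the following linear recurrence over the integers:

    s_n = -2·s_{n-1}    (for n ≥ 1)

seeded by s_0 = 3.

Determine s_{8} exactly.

768

s_1 = -2·3 = -6
s_2 = -2·-6 = 12
s_3 = -2·12 = -24
s_4 = -2·-24 = 48
s_5 = -2·48 = -96
s_6 = -2·-96 = 192
s_7 = -2·192 = -384
s_8 = -2·-384 = 768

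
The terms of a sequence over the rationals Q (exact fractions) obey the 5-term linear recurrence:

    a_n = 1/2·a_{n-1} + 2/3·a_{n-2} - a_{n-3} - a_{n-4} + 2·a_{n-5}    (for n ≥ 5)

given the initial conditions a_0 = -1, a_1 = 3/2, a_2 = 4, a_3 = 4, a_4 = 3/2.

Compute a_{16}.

a_5 = 1/2·3/2 + 2/3·4 + -1·4 + -1·3/2 + 2·-1 = -49/12
a_6 = 1/2·-49/12 + 2/3·3/2 + -1·4 + -1·4 + 2·3/2 = -145/24
a_7 = 1/2·-145/24 + 2/3·-49/12 + -1·3/2 + -1·4 + 2·4 = -467/144
a_8 = 1/2·-467/144 + 2/3·-145/24 + -1·-49/12 + -1·3/2 + 2·4 = 1421/288
a_9 = 1/2·1421/288 + 2/3·-467/144 + -1·-145/24 + -1·-49/12 + 2·3/2 = 23207/1728
a_10 = 1/2·23207/1728 + 2/3·1421/288 + -1·-467/144 + -1·-145/24 + 2·-49/12 = 4271/384
a_11 = 1/2·4271/384 + 2/3·23207/1728 + -1·1421/288 + -1·-467/144 + 2·-145/24 = 15349/20736
a_12 = 1/2·15349/20736 + 2/3·4271/384 + -1·23207/1728 + -1·1421/288 + 2·-467/144 = -707723/41472
a_13 = 1/2·-707723/41472 + 2/3·15349/20736 + -1·4271/384 + -1·23207/1728 + 2·1421/288 = -5654305/248832
a_14 = 1/2·-5654305/248832 + 2/3·-707723/41472 + -1·15349/20736 + -1·4271/384 + 2·23207/1728 = -3852449/497664
a_15 = 1/2·-3852449/497664 + 2/3·-5654305/248832 + -1·-707723/41472 + -1·15349/20736 + 2·4271/384 = 58376605/2985984
a_16 = 1/2·58376605/2985984 + 2/3·-3852449/497664 + -1·-5654305/248832 + -1·-707723/41472 + 2·15349/20736 = 10148647/221184

10148647/221184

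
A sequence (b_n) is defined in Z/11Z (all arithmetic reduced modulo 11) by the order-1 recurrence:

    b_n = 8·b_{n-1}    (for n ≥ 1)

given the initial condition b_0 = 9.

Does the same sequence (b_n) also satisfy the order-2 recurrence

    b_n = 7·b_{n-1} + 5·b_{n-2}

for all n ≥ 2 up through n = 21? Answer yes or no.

no

Terms b_0..b_21: 9, 6, 4, 10, 3, 2, 5, 7, 1, 8, 9, 6, 4, 10, 3, 2, 5, 7, 1, 8, 9, 6
n=2: candidate gives 10, actual b_2 = 4 ✗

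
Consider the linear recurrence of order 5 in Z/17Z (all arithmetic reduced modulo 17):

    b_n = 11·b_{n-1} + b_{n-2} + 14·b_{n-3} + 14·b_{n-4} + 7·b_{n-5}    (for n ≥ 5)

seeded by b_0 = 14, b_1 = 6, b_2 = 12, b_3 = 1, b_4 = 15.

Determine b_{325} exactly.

b_5 = 11·15 + 1·1 + 14·12 + 14·6 + 7·14 = 6
b_6 = 11·6 + 1·15 + 14·1 + 14·12 + 7·6 = 16
b_7 = 11·16 + 1·6 + 14·15 + 14·1 + 7·12 = 14
b_8 = 11·14 + 1·16 + 14·6 + 14·15 + 7·1 = 12
b_9 = 11·12 + 1·14 + 14·16 + 14·6 + 7·15 = 15
b_10 = 11·15 + 1·12 + 14·14 + 14·16 + 7·6 = 10
Continuing the recurrence:
  b_11 = 6;  b_12 = 8;  b_13 = 1;  b_14 = 8;  b_15 = 15;  b_16 = 1
  b_17 = 4;  b_18 = 0;  b_19 = 12;  b_20 = 1;  b_21 = 1;  b_22 = 4
  b_23 = 6;  b_24 = 12;  b_25 = 11;  b_26 = 8;  b_27 = 5;  b_28 = 2
  b_29 = 3;  b_30 = 5;  b_31 = 8;  b_32 = 11;  b_33 = 0;  b_34 = 10
  b_35 = 3;  b_36 = 15;  b_37 = 11;  b_38 = 12;  b_39 = 6;  b_40 = 4
  b_41 = 1;  b_42 = 4;  b_43 = 14;  b_44 = 15;  b_45 = 5;  b_46 = 6
  b_47 = 12;  b_48 = 6;  b_49 = 14;  b_50 = 5;  b_51 = 6;  b_52 = 10
  b_53 = 16;  b_54 = 13;  b_55 = 10;  b_56 = 2;  b_57 = 15;  b_58 = 6
  b_59 = 0;  b_60 = 8;  b_61 = 5;  b_62 = 14;  b_63 = 7;  b_64 = 1
  b_65 = 0;  b_66 = 7;  b_67 = 15;  b_68 = 14;  b_69 = 2;  b_70 = 4
  b_71 = 8;  b_72 = 13;  b_73 = 10;  b_74 = 16;  b_75 = 15;  b_76 = 15
  b_77 = 6;  b_78 = 7;  b_79 = 3;  b_80 = 14;  b_81 = 2;  b_82 = 14
  b_83 = 1;  b_84 = 15;  b_85 = 12;  b_86 = 14;  b_87 = 12;  b_88 = 4
  b_89 = 15;  b_90 = 5;  b_91 = 1;  b_92 = 9;  b_93 = 0;  b_94 = 11
  b_95 = 7;  b_96 = 0;  b_97 = 3;  b_98 = 13;  b_99 = 15;  b_100 = 14
  b_101 = 2;  b_102 = 7;  b_103 = 15;  b_104 = 8;  b_105 = 4;  b_106 = 0
  b_107 = 1;  b_108 = 12;  b_109 = 7;  b_110 = 12;  b_111 = 15;  b_112 = 8
  b_113 = 11;  b_114 = 12;  b_115 = 5;  b_116 = 13;  b_117 = 16;  b_118 = 11
  b_119 = 14;  b_120 = 11;  b_121 = 9;  b_122 = 11;  b_123 = 13;  b_124 = 5
  b_125 = 0;  b_126 = 13;  b_127 = 13;  b_128 = 11;  b_129 = 11;  b_130 = 3
  b_131 = 12;  b_132 = 7;  b_133 = 5;  b_134 = 9;  b_135 = 0;  b_136 = 6
  b_137 = 5;  b_138 = 1;  b_139 = 10;  b_140 = 10;  b_141 = 8;  b_142 = 15
  b_143 = 1;  b_144 = 8;  b_145 = 5;  b_146 = 3;  b_147 = 14;  b_148 = 6
  b_149 = 10;  b_150 = 15;  b_151 = 0;  b_152 = 14;  b_153 = 2;  b_154 = 10
  b_155 = 5;  b_156 = 0;  b_157 = 16;  b_158 = 9;  b_159 = 0;  b_160 = 13
  b_161 = 0;  b_162 = 13;  b_163 = 14;  b_164 = 9;  b_165 = 12;  b_166 = 9
  b_167 = 14;  b_168 = 11;  b_169 = 16;  b_170 = 15;  b_171 = 16;  b_172 = 4
  b_173 = 10;  b_174 = 14;  b_175 = 5;  b_176 = 3;  b_177 = 11;  b_178 = 1
  b_179 = 11;  b_180 = 13;  b_181 = 3;  b_182 = 2;  b_183 = 11;  b_184 = 16
  b_185 = 8;  b_186 = 1;  b_187 = 3;  b_188 = 5;  b_189 = 7;  b_190 = 7
  b_191 = 16;  b_192 = 15;  b_193 = 4;  b_194 = 5;  b_195 = 15;  b_196 = 4
  b_197 = 1;  b_198 = 0;  b_199 = 13;  b_200 = 12;  b_201 = 0;  b_202 = 14
  b_203 = 11;  b_204 = 3;  b_205 = 1;  b_206 = 7;  b_207 = 15;  b_208 = 16
  b_209 = 1;  b_210 = 2;  b_211 = 13;  b_212 = 12;  b_213 = 10;  b_214 = 16
  b_215 = 6;  b_216 = 5;  b_217 = 16;  b_218 = 15;  b_219 = 5;  b_220 = 15
  b_221 = 10;  b_222 = 7;  b_223 = 13;  b_224 = 8;  b_225 = 2;  b_226 = 6
  b_227 = 3;  b_228 = 15;  b_229 = 13;  b_230 = 9;  b_231 = 15;  b_232 = 9
  b_233 = 0;  b_234 = 11;  b_235 = 10;  b_236 = 12;  b_237 = 2;  b_238 = 5
  b_239 = 0;  b_240 = 16;  b_241 = 1;  b_242 = 9;  b_243 = 2;  b_244 = 14
  b_245 = 0;  b_246 = 5;  b_247 = 2;  b_248 = 16;  b_249 = 6;  b_250 = 10
  b_251 = 12;  b_252 = 5;  b_253 = 12;  b_254 = 11;  b_255 = 16;  b_256 = 16
  b_257 = 5;  b_258 = 6;  b_259 = 1;  b_260 = 15;  b_261 = 7;  b_262 = 4
  b_263 = 11;  b_264 = 15;  b_265 = 10;  b_266 = 10;  b_267 = 2;  b_268 = 0
  b_269 = 13;  b_270 = 7;  b_271 = 1;  b_272 = 10;  b_273 = 0;  b_274 = 9
  b_275 = 13;  b_276 = 10;  b_277 = 13;  b_278 = 2;  b_279 = 12;  b_280 = 3
  b_281 = 2;  b_282 = 6;  b_283 = 3;  b_284 = 6;  b_285 = 15;  b_286 = 5
  b_287 = 0;  b_288 = 14;  b_289 = 0;  b_290 = 2;  b_291 = 15;  b_292 = 6
  b_293 = 3;  b_294 = 5;  b_295 = 9;  b_296 = 12;  b_297 = 6;  b_298 = 6
  b_299 = 10;  b_300 = 6;  b_301 = 5;  b_302 = 4;  b_303 = 9;  b_304 = 4
  b_305 = 0;  b_306 = 0;  b_307 = 6;  b_308 = 15;  b_309 = 12;  b_310 = 10
  b_311 = 8;  b_312 = 8;  b_313 = 16;  b_314 = 10;  b_315 = 12;  b_316 = 7
  b_317 = 16;  b_318 = 8;  b_319 = 15;  b_320 = 1;  b_321 = 3;  b_322 = 9
  b_323 = 8
b_324 = 11·8 + 1·9 + 14·3 + 14·1 + 7·15 = 3
b_325 = 11·3 + 1·8 + 14·9 + 14·3 + 7·1 = 12

12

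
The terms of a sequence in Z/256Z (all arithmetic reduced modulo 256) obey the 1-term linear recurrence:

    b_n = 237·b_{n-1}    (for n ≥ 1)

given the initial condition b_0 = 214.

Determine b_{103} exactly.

46

b_1 = 237·214 = 30
b_2 = 237·30 = 198
b_3 = 237·198 = 78
b_4 = 237·78 = 54
b_5 = 237·54 = 254
b_6 = 237·254 = 38
b_7 = 237·38 = 46
b_8 = 237·46 = 150
b_9 = 237·150 = 222
b_10 = 237·222 = 134
b_11 = 237·134 = 14
b_12 = 237·14 = 246
b_13 = 237·246 = 190
b_14 = 237·190 = 230
b_15 = 237·230 = 238
b_16 = 237·238 = 86
b_17 = 237·86 = 158
b_18 = 237·158 = 70
b_19 = 237·70 = 206
b_20 = 237·206 = 182
b_21 = 237·182 = 126
b_22 = 237·126 = 166
b_23 = 237·166 = 174
b_24 = 237·174 = 22
b_25 = 237·22 = 94
b_26 = 237·94 = 6
b_27 = 237·6 = 142
b_28 = 237·142 = 118
b_29 = 237·118 = 62
b_30 = 237·62 = 102
b_31 = 237·102 = 110
b_32 = 237·110 = 214
(b_32) = (214) = (b_0), so the sequence has period 32.
103 ≡ 7 (mod 32), hence b_103 = b_7 = 46.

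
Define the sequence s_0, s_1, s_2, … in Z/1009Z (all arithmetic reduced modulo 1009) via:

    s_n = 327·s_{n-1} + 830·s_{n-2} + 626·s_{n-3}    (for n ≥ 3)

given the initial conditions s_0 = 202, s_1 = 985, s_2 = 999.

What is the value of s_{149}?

s_3 = 327·999 + 830·985 + 626·202 = 344
s_4 = 327·344 + 830·999 + 626·985 = 372
s_5 = 327·372 + 830·344 + 626·999 = 331
s_6 = 327·331 + 830·372 + 626·344 = 707
s_7 = 327·707 + 830·331 + 626·372 = 203
s_8 = 327·203 + 830·707 + 626·331 = 729
Continuing the recurrence:
  s_9 = 886;  s_10 = 762;  s_11 = 56;  s_12 = 662;  s_13 = 369;  s_14 = 897
  s_15 = 965;  s_16 = 548;  s_17 = 925;  s_18 = 264;  s_19 = 452;  s_20 = 541
  s_21 = 941;  s_22 = 419;  s_23 = 504;  s_24 = 825;  s_25 = 920;  s_26 = 493
  s_27 = 409;  s_28 = 881;  s_29 = 832;  s_30 = 96;  s_31 = 100;  s_32 = 569
  s_33 = 225;  s_34 = 18;  s_35 = 943;  s_36 = 11;  s_37 = 445;  s_38 = 321
  s_39 = 919;  s_40 = 980;  s_41 = 728;  s_42 = 242;  s_43 = 289;  s_44 = 395
  s_45 = 892;  s_46 = 311;  s_47 = 616;  s_48 = 882;  s_49 = 515;  s_50 = 615
  s_51 = 157;  s_52 = 295;  s_53 = 311;  s_54 = 869;  s_55 = 483;  s_56 = 321
  s_57 = 491;  s_58 = 847;  s_59 = 552;  s_60 = 260;  s_61 = 835;  s_62 = 963
  s_63 = 271;  s_64 = 35;  s_65 = 734;  s_66 = 808;  s_67 = 363;  s_68 = 692
  s_69 = 166;  s_70 = 248;  s_71 = 254;  s_72 = 313;  s_73 = 243;  s_74 = 818
  s_75 = 183;  s_76 = 961;  s_77 = 484;  s_78 = 916;  s_79 = 219;  s_80 = 761
  s_81 = 78;  s_82 = 147;  s_83 = 948;  s_84 = 550;  s_85 = 271;  s_86 = 413
  s_87 = 1008;  s_88 = 546;  s_89 = 362;  s_90 = 843;  s_91 = 736;  s_92 = 570
  s_93 = 171;  s_94 = 933;  s_95 = 677;  s_96 = 987;  s_97 = 622;  s_98 = 509
  s_99 = 973;  s_100 = 942;  s_101 = 469;  s_102 = 551;  s_103 = 807;  s_104 = 768
  s_105 = 586;  s_106 = 346;  s_107 = 660;  s_108 = 78;  s_109 = 864;  s_110 = 651
  s_111 = 95;  s_112 = 341;  s_113 = 555;  s_114 = 314;  s_115 = 873;  s_116 = 556
  s_117 = 129;  s_118 = 801;  s_119 = 663;  s_120 = 808;  s_121 = 196;  s_122 = 519
  s_123 = 731;  s_124 = 438;  s_125 = 265;  s_126 = 710;  s_127 = 837;  s_128 = 718
  s_129 = 707;  s_130 = 40;  s_131 = 1007;  s_132 = 898;  s_133 = 200;  s_134 = 270
  s_135 = 157;  s_136 = 66;  s_137 = 50;  s_138 = 909;  s_139 = 675;  s_140 = 522
  s_141 = 386;  s_142 = 275;  s_143 = 507;  s_144 = 5;  s_145 = 294;  s_146 = 953
  s_147 = 804
s_148 = 327·804 + 830·953 + 626·294 = 908
s_149 = 327·908 + 830·804 + 626·953 = 900

900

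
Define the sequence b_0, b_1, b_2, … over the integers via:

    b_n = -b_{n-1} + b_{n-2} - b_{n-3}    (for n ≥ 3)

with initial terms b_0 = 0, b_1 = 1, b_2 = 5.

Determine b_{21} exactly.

b_3 = -1·5 + 1·1 + -1·0 = -4
b_4 = -1·-4 + 1·5 + -1·1 = 8
b_5 = -1·8 + 1·-4 + -1·5 = -17
b_6 = -1·-17 + 1·8 + -1·-4 = 29
b_7 = -1·29 + 1·-17 + -1·8 = -54
b_8 = -1·-54 + 1·29 + -1·-17 = 100
b_9 = -1·100 + 1·-54 + -1·29 = -183
b_10 = -1·-183 + 1·100 + -1·-54 = 337
b_11 = -1·337 + 1·-183 + -1·100 = -620
b_12 = -1·-620 + 1·337 + -1·-183 = 1140
b_13 = -1·1140 + 1·-620 + -1·337 = -2097
b_14 = -1·-2097 + 1·1140 + -1·-620 = 3857
b_15 = -1·3857 + 1·-2097 + -1·1140 = -7094
b_16 = -1·-7094 + 1·3857 + -1·-2097 = 13048
b_17 = -1·13048 + 1·-7094 + -1·3857 = -23999
b_18 = -1·-23999 + 1·13048 + -1·-7094 = 44141
b_19 = -1·44141 + 1·-23999 + -1·13048 = -81188
b_20 = -1·-81188 + 1·44141 + -1·-23999 = 149328
b_21 = -1·149328 + 1·-81188 + -1·44141 = -274657

-274657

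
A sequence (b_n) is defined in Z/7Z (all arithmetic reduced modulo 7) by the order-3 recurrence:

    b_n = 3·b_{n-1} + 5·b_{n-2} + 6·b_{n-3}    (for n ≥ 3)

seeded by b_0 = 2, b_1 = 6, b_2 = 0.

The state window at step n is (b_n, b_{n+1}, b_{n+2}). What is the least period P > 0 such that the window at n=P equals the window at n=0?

n=0: window = (2, 6, 0)
n=1: window = (6, 0, 0)
n=2: window = (0, 0, 1)
n=3: window = (0, 1, 3)
n=4: window = (1, 3, 0)
n=5: window = (3, 0, 0)
n=6: window = (0, 0, 4)
n=7: window = (0, 4, 5)
n=8: window = (4, 5, 0)
n=9: window = (5, 0, 0)
n=10: window = (0, 0, 2)
n=11: window = (0, 2, 6)
n=12: window = (2, 6, 0)
window at n=12 equals window at n=0 → period = 12

12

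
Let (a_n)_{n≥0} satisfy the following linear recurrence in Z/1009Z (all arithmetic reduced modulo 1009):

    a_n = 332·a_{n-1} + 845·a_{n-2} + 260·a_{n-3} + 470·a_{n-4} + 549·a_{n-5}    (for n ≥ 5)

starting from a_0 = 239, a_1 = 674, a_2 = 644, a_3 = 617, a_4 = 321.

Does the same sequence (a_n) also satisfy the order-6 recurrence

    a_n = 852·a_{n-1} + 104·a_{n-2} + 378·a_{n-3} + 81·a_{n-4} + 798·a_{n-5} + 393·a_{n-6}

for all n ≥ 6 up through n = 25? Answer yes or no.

Terms a_0..a_25: 239, 674, 644, 617, 321, 280, 657, 191, 450, 406, 50, 871, 627, 591, 189, 624, 873, 983, 954, 589, 216, 57, 661, 327, 946, 530
n=6: candidate gives 511, actual a_6 = 657 ✗

no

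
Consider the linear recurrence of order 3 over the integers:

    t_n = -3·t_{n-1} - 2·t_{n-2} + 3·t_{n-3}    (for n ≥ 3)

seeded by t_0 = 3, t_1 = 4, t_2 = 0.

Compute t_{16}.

58140

t_3 = -3·0 + -2·4 + 3·3 = 1
t_4 = -3·1 + -2·0 + 3·4 = 9
t_5 = -3·9 + -2·1 + 3·0 = -29
t_6 = -3·-29 + -2·9 + 3·1 = 72
t_7 = -3·72 + -2·-29 + 3·9 = -131
t_8 = -3·-131 + -2·72 + 3·-29 = 162
t_9 = -3·162 + -2·-131 + 3·72 = -8
t_10 = -3·-8 + -2·162 + 3·-131 = -693
t_11 = -3·-693 + -2·-8 + 3·162 = 2581
t_12 = -3·2581 + -2·-693 + 3·-8 = -6381
t_13 = -3·-6381 + -2·2581 + 3·-693 = 11902
t_14 = -3·11902 + -2·-6381 + 3·2581 = -15201
t_15 = -3·-15201 + -2·11902 + 3·-6381 = 2656
t_16 = -3·2656 + -2·-15201 + 3·11902 = 58140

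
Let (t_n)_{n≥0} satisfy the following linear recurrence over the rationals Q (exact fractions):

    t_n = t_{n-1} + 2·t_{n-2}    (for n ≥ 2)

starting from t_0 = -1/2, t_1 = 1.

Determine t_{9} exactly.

86

t_2 = 1·1 + 2·-1/2 = 0
t_3 = 1·0 + 2·1 = 2
t_4 = 1·2 + 2·0 = 2
t_5 = 1·2 + 2·2 = 6
t_6 = 1·6 + 2·2 = 10
t_7 = 1·10 + 2·6 = 22
t_8 = 1·22 + 2·10 = 42
t_9 = 1·42 + 2·22 = 86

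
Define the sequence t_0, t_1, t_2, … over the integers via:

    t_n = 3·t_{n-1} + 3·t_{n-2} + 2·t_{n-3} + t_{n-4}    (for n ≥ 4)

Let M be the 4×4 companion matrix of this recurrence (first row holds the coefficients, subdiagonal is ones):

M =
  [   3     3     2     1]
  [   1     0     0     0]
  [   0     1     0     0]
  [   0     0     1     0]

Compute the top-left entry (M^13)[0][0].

39637832

(M^13)[0][0] is the top entry after applying M 13 times to the unit state (1, 0, 0, 0). Equivalently it is h_{16} for the auxiliary sequence (h_n) obeying the same recurrence with h_3 = 1 and h_i = 0 for 0 ≤ i < 3:
h_4 = 3·1 + 3·0 + 2·0 + 1·0 = 3
h_5 = 3·3 + 3·1 + 2·0 + 1·0 = 12
h_6 = 3·12 + 3·3 + 2·1 + 1·0 = 47
h_7 = 3·47 + 3·12 + 2·3 + 1·1 = 184
h_8 = 3·184 + 3·47 + 2·12 + 1·3 = 720
h_9 = 3·720 + 3·184 + 2·47 + 1·12 = 2818
h_10 = 3·2818 + 3·720 + 2·184 + 1·47 = 11029
h_11 = 3·11029 + 3·2818 + 2·720 + 1·184 = 43165
h_12 = 3·43165 + 3·11029 + 2·2818 + 1·720 = 168938
h_13 = 3·168938 + 3·43165 + 2·11029 + 1·2818 = 661185
h_14 = 3·661185 + 3·168938 + 2·43165 + 1·11029 = 2587728
h_15 = 3·2587728 + 3·661185 + 2·168938 + 1·43165 = 10127780
h_16 = 3·10127780 + 3·2587728 + 2·661185 + 1·168938 = 39637832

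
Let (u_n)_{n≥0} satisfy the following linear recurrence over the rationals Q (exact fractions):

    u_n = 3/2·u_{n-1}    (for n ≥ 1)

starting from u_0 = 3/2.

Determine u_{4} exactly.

u_1 = 3/2·3/2 = 9/4
u_2 = 3/2·9/4 = 27/8
u_3 = 3/2·27/8 = 81/16
u_4 = 3/2·81/16 = 243/32

243/32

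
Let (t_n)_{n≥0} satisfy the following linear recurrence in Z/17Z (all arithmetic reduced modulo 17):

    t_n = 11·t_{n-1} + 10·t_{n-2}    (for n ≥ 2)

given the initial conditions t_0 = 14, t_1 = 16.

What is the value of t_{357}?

t_2 = 11·16 + 10·14 = 10
t_3 = 11·10 + 10·16 = 15
t_4 = 11·15 + 10·10 = 10
t_5 = 11·10 + 10·15 = 5
t_6 = 11·5 + 10·10 = 2
t_7 = 11·2 + 10·5 = 4
t_8 = 11·4 + 10·2 = 13
t_9 = 11·13 + 10·4 = 13
t_10 = 11·13 + 10·13 = 1
t_11 = 11·1 + 10·13 = 5
t_12 = 11·5 + 10·1 = 14
t_13 = 11·14 + 10·5 = 0
t_14 = 11·0 + 10·14 = 4
t_15 = 11·4 + 10·0 = 10
t_16 = 11·10 + 10·4 = 14
t_17 = 11·14 + 10·10 = 16
(t_16, t_17) = (14, 16) = (t_0, t_1), so the sequence has period 16.
357 ≡ 5 (mod 16), hence t_357 = t_5 = 5.

5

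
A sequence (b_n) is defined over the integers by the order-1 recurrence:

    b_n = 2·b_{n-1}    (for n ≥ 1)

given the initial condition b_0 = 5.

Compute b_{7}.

b_1 = 2·5 = 10
b_2 = 2·10 = 20
b_3 = 2·20 = 40
b_4 = 2·40 = 80
b_5 = 2·80 = 160
b_6 = 2·160 = 320
b_7 = 2·320 = 640

640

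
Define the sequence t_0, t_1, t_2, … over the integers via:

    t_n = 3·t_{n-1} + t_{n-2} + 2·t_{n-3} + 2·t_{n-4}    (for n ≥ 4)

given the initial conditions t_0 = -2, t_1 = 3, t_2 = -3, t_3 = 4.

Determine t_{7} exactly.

439

t_4 = 3·4 + 1·-3 + 2·3 + 2·-2 = 11
t_5 = 3·11 + 1·4 + 2·-3 + 2·3 = 37
t_6 = 3·37 + 1·11 + 2·4 + 2·-3 = 124
t_7 = 3·124 + 1·37 + 2·11 + 2·4 = 439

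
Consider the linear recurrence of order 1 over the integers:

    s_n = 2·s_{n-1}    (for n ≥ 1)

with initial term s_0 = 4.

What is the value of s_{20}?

s_1 = 2·4 = 8
s_2 = 2·8 = 16
s_3 = 2·16 = 32
s_4 = 2·32 = 64
s_5 = 2·64 = 128
s_6 = 2·128 = 256
s_7 = 2·256 = 512
s_8 = 2·512 = 1024
s_9 = 2·1024 = 2048
s_10 = 2·2048 = 4096
s_11 = 2·4096 = 8192
s_12 = 2·8192 = 16384
s_13 = 2·16384 = 32768
s_14 = 2·32768 = 65536
s_15 = 2·65536 = 131072
s_16 = 2·131072 = 262144
s_17 = 2·262144 = 524288
s_18 = 2·524288 = 1048576
s_19 = 2·1048576 = 2097152
s_20 = 2·2097152 = 4194304

4194304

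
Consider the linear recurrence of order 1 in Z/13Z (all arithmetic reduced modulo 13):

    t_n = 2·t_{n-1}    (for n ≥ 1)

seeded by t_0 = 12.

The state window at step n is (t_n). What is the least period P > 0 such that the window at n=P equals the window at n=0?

12

n=0: window = (12)
n=1: window = (11)
n=2: window = (9)
n=3: window = (5)
n=4: window = (10)
n=5: window = (7)
n=6: window = (1)
n=7: window = (2)
n=8: window = (4)
n=9: window = (8)
n=10: window = (3)
n=11: window = (6)
n=12: window = (12)
window at n=12 equals window at n=0 → period = 12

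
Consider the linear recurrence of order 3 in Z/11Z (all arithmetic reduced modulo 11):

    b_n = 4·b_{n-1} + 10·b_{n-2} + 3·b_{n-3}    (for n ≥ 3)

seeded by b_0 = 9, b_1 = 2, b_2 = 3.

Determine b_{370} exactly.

7

b_3 = 4·3 + 10·2 + 3·9 = 4
b_4 = 4·4 + 10·3 + 3·2 = 8
b_5 = 4·8 + 10·4 + 3·3 = 4
b_6 = 4·4 + 10·8 + 3·4 = 9
b_7 = 4·9 + 10·4 + 3·8 = 1
b_8 = 4·1 + 10·9 + 3·4 = 7
Continuing the recurrence:
  b_9 = 10;  b_10 = 3;  b_11 = 1;  b_12 = 9;  b_13 = 0;  b_14 = 5
  b_15 = 3;  b_16 = 7;  b_17 = 7;  b_18 = 8;  b_19 = 2;  b_20 = 10
  b_21 = 7;  b_22 = 2;  b_23 = 9;  b_24 = 0;  b_25 = 8;  b_26 = 4
  b_27 = 8;  b_28 = 8;  b_29 = 3;  b_30 = 6;  b_31 = 1;  b_32 = 7
  b_33 = 1;  b_34 = 0;  b_35 = 9;  b_36 = 6;  b_37 = 4;  b_38 = 4
  b_39 = 8;  b_40 = 7;  b_41 = 10;  b_42 = 2;  b_43 = 8;  b_44 = 5
  b_45 = 7;  b_46 = 3;  b_47 = 9;  b_48 = 10;  b_49 = 7;  b_50 = 1
  b_51 = 5;  b_52 = 7;  b_53 = 4;  b_54 = 2;  b_55 = 3;  b_56 = 0
  b_57 = 3;  b_58 = 10;  b_59 = 4;  b_60 = 4;  b_61 = 9;  b_62 = 0
  b_63 = 3;  b_64 = 6;  b_65 = 10;  b_66 = 10;  b_67 = 4;  b_68 = 3
  b_69 = 5;  b_70 = 7;  b_71 = 10;  b_72 = 4;  b_73 = 5;  b_74 = 2
  b_75 = 4;  b_76 = 7;  b_77 = 8;  b_78 = 4;  b_79 = 7;  b_80 = 4
  b_81 = 10;  b_82 = 2;  b_83 = 10;  b_84 = 2;  b_85 = 4;  b_86 = 0
  b_87 = 2;  b_88 = 9;  b_89 = 1;  b_90 = 1;  b_91 = 8;  b_92 = 1
  b_93 = 10;  b_94 = 8;  b_95 = 3;  b_96 = 1;  b_97 = 3;  b_98 = 9
  b_99 = 3;  b_100 = 1;  b_101 = 6;  b_102 = 10;  b_103 = 4;  b_104 = 2
  b_105 = 1;  b_106 = 3;  b_107 = 6;  b_108 = 2;  b_109 = 0;  b_110 = 5
  b_111 = 4;  b_112 = 0;  b_113 = 0;  b_114 = 1;  b_115 = 4;  b_116 = 4
  b_117 = 4;  b_118 = 2;  b_119 = 5;  b_120 = 8;  b_121 = 0;  b_122 = 7
  b_123 = 8;  b_124 = 3;  b_125 = 3;  b_126 = 0;  b_127 = 6;  b_128 = 0
  b_129 = 5;  b_130 = 5;  b_131 = 4;  b_132 = 4;  b_133 = 5;  b_134 = 6
  b_135 = 9;  b_136 = 1;  b_137 = 2;  b_138 = 1;  b_139 = 5;  b_140 = 3
  b_141 = 10;  b_142 = 8;  b_143 = 9;  b_144 = 3;  b_145 = 5;  b_146 = 0
  b_147 = 4;  b_148 = 9;  b_149 = 10;  b_150 = 10;  b_151 = 2;  b_152 = 6
  b_153 = 8;  b_154 = 10;  b_155 = 6;  b_156 = 5;  b_157 = 0;  b_158 = 2
  b_159 = 1;  b_160 = 2;  b_161 = 2;  b_162 = 9;  b_163 = 7;  b_164 = 3
  b_165 = 10;  b_166 = 3;  b_167 = 0;  b_168 = 5;  b_169 = 7;  b_170 = 1
  b_171 = 1;  b_172 = 2;  b_173 = 10;  b_174 = 8;  b_175 = 6;  b_176 = 2
  b_177 = 4;  b_178 = 10;  b_179 = 9;  b_180 = 5;  b_181 = 8;  b_182 = 10
  b_183 = 3;  b_184 = 4;  b_185 = 10;  b_186 = 1;  b_187 = 6;  b_188 = 9
  b_189 = 0;  b_190 = 9;  b_191 = 8;  b_192 = 1;  b_193 = 1;  b_194 = 5
  b_195 = 0;  b_196 = 9;  b_197 = 7;  b_198 = 8;  b_199 = 8;  b_200 = 1
  b_201 = 9;  b_202 = 4;  b_203 = 10;  b_204 = 8;  b_205 = 1;  b_206 = 4
  b_207 = 6;  b_208 = 1;  b_209 = 10;  b_210 = 2;  b_211 = 1;  b_212 = 10
  b_213 = 1;  b_214 = 8;  b_215 = 6;  b_216 = 8;  b_217 = 6;  b_218 = 1
  b_219 = 0;  b_220 = 6;  b_221 = 5;  b_222 = 3;  b_223 = 3;  b_224 = 2
  b_225 = 3;  b_226 = 8;  b_227 = 2;  b_228 = 9;  b_229 = 3;  b_230 = 9
  b_231 = 5;  b_232 = 9;  b_233 = 3;  b_234 = 7;  b_235 = 8;  b_236 = 1
  b_237 = 6;  b_238 = 3;  b_239 = 9;  b_240 = 7;  b_241 = 6;  b_242 = 0
  b_243 = 4;  b_244 = 1;  b_245 = 0;  b_246 = 0;  b_247 = 3;  b_248 = 1
  b_249 = 1;  b_250 = 1;  b_251 = 6;  b_252 = 4;  b_253 = 2;  b_254 = 0
  b_255 = 10;  b_256 = 2;  b_257 = 9;  b_258 = 9;  b_259 = 0;  b_260 = 7
  b_261 = 0;  b_262 = 4;  b_263 = 4;  b_264 = 1;  b_265 = 1;  b_266 = 4
  b_267 = 7;  b_268 = 5;  b_269 = 3;  b_270 = 6;  b_271 = 3;  b_272 = 4
  b_273 = 9;  b_274 = 8;  b_275 = 2;  b_276 = 5;  b_277 = 9;  b_278 = 4
  b_279 = 0;  b_280 = 1;  b_281 = 5;  b_282 = 8;  b_283 = 8;  b_284 = 6
  b_285 = 7;  b_286 = 2;  b_287 = 8;  b_288 = 7;  b_289 = 4;  b_290 = 0
  b_291 = 6;  b_292 = 3;  b_293 = 6;  b_294 = 6;  b_295 = 5;  b_296 = 10
  b_297 = 9;  b_298 = 8;  b_299 = 9;  b_300 = 0;  b_301 = 4;  b_302 = 10
  b_303 = 3;  b_304 = 3;  b_305 = 6;  b_306 = 8;  b_307 = 2;  b_308 = 7
  b_309 = 6;  b_310 = 1;  b_311 = 8;  b_312 = 5;  b_313 = 4;  b_314 = 2
  b_315 = 8;  b_316 = 9;  b_317 = 1;  b_318 = 8;  b_319 = 3;  b_320 = 7
  b_321 = 5;  b_322 = 0;  b_323 = 5;  b_324 = 2;  b_325 = 3;  b_326 = 3
  b_327 = 4;  b_328 = 0;  b_329 = 5;  b_330 = 10;  b_331 = 2;  b_332 = 2
  b_333 = 3;  b_334 = 5;  b_335 = 1;  b_336 = 8;  b_337 = 2;  b_338 = 3
  b_339 = 1;  b_340 = 7;  b_341 = 3;  b_342 = 8;  b_343 = 6;  b_344 = 3
  b_345 = 8;  b_346 = 3;  b_347 = 2;  b_348 = 7;  b_349 = 2;  b_350 = 7
  b_351 = 3;  b_352 = 0;  b_353 = 7;  b_354 = 4;  b_355 = 9;  b_356 = 9
  b_357 = 6;  b_358 = 9;  b_359 = 2;  b_360 = 6;  b_361 = 5;  b_362 = 9
  b_363 = 5;  b_364 = 4;  b_365 = 5;  b_366 = 9;  b_367 = 10;  b_368 = 2
b_369 = 4·2 + 10·10 + 3·9 = 3
b_370 = 4·3 + 10·2 + 3·10 = 7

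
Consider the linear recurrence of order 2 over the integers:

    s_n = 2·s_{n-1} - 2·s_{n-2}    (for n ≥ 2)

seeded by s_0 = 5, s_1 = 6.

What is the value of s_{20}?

-5120

s_2 = 2·6 + -2·5 = 2
s_3 = 2·2 + -2·6 = -8
s_4 = 2·-8 + -2·2 = -20
s_5 = 2·-20 + -2·-8 = -24
s_6 = 2·-24 + -2·-20 = -8
s_7 = 2·-8 + -2·-24 = 32
s_8 = 2·32 + -2·-8 = 80
s_9 = 2·80 + -2·32 = 96
s_10 = 2·96 + -2·80 = 32
s_11 = 2·32 + -2·96 = -128
s_12 = 2·-128 + -2·32 = -320
s_13 = 2·-320 + -2·-128 = -384
s_14 = 2·-384 + -2·-320 = -128
s_15 = 2·-128 + -2·-384 = 512
s_16 = 2·512 + -2·-128 = 1280
s_17 = 2·1280 + -2·512 = 1536
s_18 = 2·1536 + -2·1280 = 512
s_19 = 2·512 + -2·1536 = -2048
s_20 = 2·-2048 + -2·512 = -5120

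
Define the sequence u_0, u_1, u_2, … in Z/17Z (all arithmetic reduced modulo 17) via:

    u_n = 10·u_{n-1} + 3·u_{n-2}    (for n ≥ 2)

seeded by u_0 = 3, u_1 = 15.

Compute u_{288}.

u_2 = 10·15 + 3·3 = 6
u_3 = 10·6 + 3·15 = 3
u_4 = 10·3 + 3·6 = 14
u_5 = 10·14 + 3·3 = 13
u_6 = 10·13 + 3·14 = 2
u_7 = 10·2 + 3·13 = 8
Continuing the recurrence:
  u_8 = 1;  u_9 = 0;  u_10 = 3;  u_11 = 13;  u_12 = 3;  u_13 = 1
  u_14 = 2;  u_15 = 6;  u_16 = 15;  u_17 = 15;  u_18 = 8;  u_19 = 6
  u_20 = 16;  u_21 = 8;  u_22 = 9;  u_23 = 12;  u_24 = 11;  u_25 = 10
  u_26 = 14;  u_27 = 0;  u_28 = 8;  u_29 = 12;  u_30 = 8;  u_31 = 14
  u_32 = 11;  u_33 = 16;  u_34 = 6;  u_35 = 6;  u_36 = 10;  u_37 = 16
  u_38 = 3;  u_39 = 10;  u_40 = 7;  u_41 = 15;  u_42 = 1;  u_43 = 4
  u_44 = 9;  u_45 = 0;  u_46 = 10;  u_47 = 15;  u_48 = 10;  u_49 = 9
  u_50 = 1;  u_51 = 3;  u_52 = 16;  u_53 = 16;  u_54 = 4;  u_55 = 3
  u_56 = 8;  u_57 = 4;  u_58 = 13;  u_59 = 6;  u_60 = 14;  u_61 = 5
  u_62 = 7;  u_63 = 0;  u_64 = 4;  u_65 = 6;  u_66 = 4;  u_67 = 7
  u_68 = 14;  u_69 = 8;  u_70 = 3;  u_71 = 3;  u_72 = 5;  u_73 = 8
  u_74 = 10;  u_75 = 5;  u_76 = 12;  u_77 = 16;  u_78 = 9;  u_79 = 2
  u_80 = 13;  u_81 = 0;  u_82 = 5;  u_83 = 16;  u_84 = 5;  u_85 = 13
  u_86 = 9;  u_87 = 10;  u_88 = 8;  u_89 = 8;  u_90 = 2;  u_91 = 10
  u_92 = 4;  u_93 = 2;  u_94 = 15;  u_95 = 3;  u_96 = 7;  u_97 = 11
  u_98 = 12;  u_99 = 0;  u_100 = 2;  u_101 = 3;  u_102 = 2;  u_103 = 12
  u_104 = 7;  u_105 = 4;  u_106 = 10;  u_107 = 10;  u_108 = 11;  u_109 = 4
  u_110 = 5;  u_111 = 11;  u_112 = 6;  u_113 = 8;  u_114 = 13;  u_115 = 1
  u_116 = 15;  u_117 = 0;  u_118 = 11;  u_119 = 8;  u_120 = 11;  u_121 = 15
  u_122 = 13;  u_123 = 5;  u_124 = 4;  u_125 = 4;  u_126 = 1;  u_127 = 5
  u_128 = 2;  u_129 = 1;  u_130 = 16;  u_131 = 10;  u_132 = 12;  u_133 = 14
  u_134 = 6;  u_135 = 0;  u_136 = 1;  u_137 = 10;  u_138 = 1;  u_139 = 6
  u_140 = 12;  u_141 = 2;  u_142 = 5;  u_143 = 5;  u_144 = 14;  u_145 = 2
  u_146 = 11;  u_147 = 14;  u_148 = 3;  u_149 = 4;  u_150 = 15;  u_151 = 9
  u_152 = 16;  u_153 = 0;  u_154 = 14;  u_155 = 4;  u_156 = 14;  u_157 = 16
  u_158 = 15;  u_159 = 11;  u_160 = 2;  u_161 = 2;  u_162 = 9;  u_163 = 11
  u_164 = 1;  u_165 = 9;  u_166 = 8;  u_167 = 5;  u_168 = 6;  u_169 = 7
  u_170 = 3;  u_171 = 0;  u_172 = 9;  u_173 = 5;  u_174 = 9;  u_175 = 3
  u_176 = 6;  u_177 = 1;  u_178 = 11;  u_179 = 11;  u_180 = 7;  u_181 = 1
  u_182 = 14;  u_183 = 7;  u_184 = 10;  u_185 = 2;  u_186 = 16;  u_187 = 13
  u_188 = 8;  u_189 = 0;  u_190 = 7;  u_191 = 2;  u_192 = 7;  u_193 = 8
  u_194 = 16;  u_195 = 14;  u_196 = 1;  u_197 = 1;  u_198 = 13;  u_199 = 14
  u_200 = 9;  u_201 = 13;  u_202 = 4;  u_203 = 11;  u_204 = 3;  u_205 = 12
  u_206 = 10;  u_207 = 0;  u_208 = 13;  u_209 = 11;  u_210 = 13;  u_211 = 10
  u_212 = 3;  u_213 = 9;  u_214 = 14;  u_215 = 14;  u_216 = 12;  u_217 = 9
  u_218 = 7;  u_219 = 12;  u_220 = 5;  u_221 = 1;  u_222 = 8;  u_223 = 15
  u_224 = 4;  u_225 = 0;  u_226 = 12;  u_227 = 1;  u_228 = 12;  u_229 = 4
  u_230 = 8;  u_231 = 7;  u_232 = 9;  u_233 = 9;  u_234 = 15;  u_235 = 7
  u_236 = 13;  u_237 = 15;  u_238 = 2;  u_239 = 14;  u_240 = 10;  u_241 = 6
  u_242 = 5;  u_243 = 0;  u_244 = 15;  u_245 = 14;  u_246 = 15;  u_247 = 5
  u_248 = 10;  u_249 = 13;  u_250 = 7;  u_251 = 7;  u_252 = 6;  u_253 = 13
  u_254 = 12;  u_255 = 6;  u_256 = 11;  u_257 = 9;  u_258 = 4;  u_259 = 16
  u_260 = 2;  u_261 = 0;  u_262 = 6;  u_263 = 9;  u_264 = 6;  u_265 = 2
  u_266 = 4;  u_267 = 12;  u_268 = 13;  u_269 = 13;  u_270 = 16;  u_271 = 12
  u_272 = 15;  u_273 = 16;  u_274 = 1;  u_275 = 7;  u_276 = 5;  u_277 = 3
  u_278 = 11;  u_279 = 0;  u_280 = 16;  u_281 = 7;  u_282 = 16;  u_283 = 11
  u_284 = 5;  u_285 = 15;  u_286 = 12
u_287 = 10·12 + 3·15 = 12
u_288 = 10·12 + 3·12 = 3

3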